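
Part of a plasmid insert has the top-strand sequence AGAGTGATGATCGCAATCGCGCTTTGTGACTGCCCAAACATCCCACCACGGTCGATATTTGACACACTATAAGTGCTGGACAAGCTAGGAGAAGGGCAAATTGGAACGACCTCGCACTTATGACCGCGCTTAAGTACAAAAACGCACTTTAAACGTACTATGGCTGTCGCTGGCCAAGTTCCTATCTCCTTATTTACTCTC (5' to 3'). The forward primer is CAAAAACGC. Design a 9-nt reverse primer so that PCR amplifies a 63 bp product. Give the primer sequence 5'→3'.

5'-GAGTAAATA-3'

The forward primer binds at positions 137–145, so a 63 bp product ends at position 137 + 63 − 1 = 199.
The reverse primer anneals to the top strand over positions 191–199, i.e. to TATTTACTC.
Its sequence written 5'→3' is the reverse complement: GAGTAAATA.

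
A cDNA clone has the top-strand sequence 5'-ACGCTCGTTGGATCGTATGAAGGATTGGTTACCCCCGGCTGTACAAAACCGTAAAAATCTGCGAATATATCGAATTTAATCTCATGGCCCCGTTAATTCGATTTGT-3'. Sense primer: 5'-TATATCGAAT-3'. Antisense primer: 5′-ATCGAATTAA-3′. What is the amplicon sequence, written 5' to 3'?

5'-TATATCGAATTTAATCTCATGGCCCCGTTAATTCGAT-3'

Scanning the template, TATATCGAAT occurs at positions 66–75; this primer anneals to the bottom strand there with its 3' end pointing downstream.
The reverse primer's reverse complement is TTAATTCGAT, which matches the template at positions 93–102.
The product is the template from position 66 through 102 (37 bp).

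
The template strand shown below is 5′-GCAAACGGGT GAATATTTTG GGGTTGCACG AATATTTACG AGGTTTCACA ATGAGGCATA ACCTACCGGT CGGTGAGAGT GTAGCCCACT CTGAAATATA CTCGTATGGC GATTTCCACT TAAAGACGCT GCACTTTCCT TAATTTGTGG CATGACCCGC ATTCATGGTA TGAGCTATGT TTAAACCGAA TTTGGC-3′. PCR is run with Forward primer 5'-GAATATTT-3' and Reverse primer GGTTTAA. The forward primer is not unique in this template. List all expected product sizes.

177 bp, 158 bp

The forward primer GAATATTT matches the top strand at positions 11–18, 30–37.
The reverse primer's reverse complement is TTAAACC, matching at positions 181–187.
Each forward site pairs with the reverse site to give a product ending at position 187: sizes 177, 158 bp.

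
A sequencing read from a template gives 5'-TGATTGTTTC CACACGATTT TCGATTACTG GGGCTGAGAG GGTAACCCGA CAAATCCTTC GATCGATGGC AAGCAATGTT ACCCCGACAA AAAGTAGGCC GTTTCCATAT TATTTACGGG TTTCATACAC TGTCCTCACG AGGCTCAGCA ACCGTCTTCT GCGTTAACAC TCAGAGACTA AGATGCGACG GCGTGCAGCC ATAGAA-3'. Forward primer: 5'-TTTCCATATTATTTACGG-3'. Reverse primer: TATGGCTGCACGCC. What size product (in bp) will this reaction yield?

Forward primer TTTCCATATTATTTACGG is found on the top strand at positions 102–119.
Taking the reverse complement of TATGGCTGCACGCC gives GGCGTGCAGCCATA, found at positions 190–203 on the template; the primer anneals here to the top strand with its 3' end pointing upstream.
Product length = (reverse-primer end) − (forward-primer start) + 1 = 203 − 102 + 1 = 102 bp.

102 bp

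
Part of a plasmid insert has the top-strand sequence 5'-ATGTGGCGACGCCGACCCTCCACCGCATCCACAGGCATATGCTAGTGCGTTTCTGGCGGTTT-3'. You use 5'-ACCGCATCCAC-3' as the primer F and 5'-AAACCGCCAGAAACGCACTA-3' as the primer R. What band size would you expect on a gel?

The forward primer matches the template at positions 22–32.
The reverse primer's reverse complement is TAGTGCGTTTCTGGCGGTTT, which matches the template at positions 43–62.
Amplicon spans positions 22–62: 41 bp.

41 bp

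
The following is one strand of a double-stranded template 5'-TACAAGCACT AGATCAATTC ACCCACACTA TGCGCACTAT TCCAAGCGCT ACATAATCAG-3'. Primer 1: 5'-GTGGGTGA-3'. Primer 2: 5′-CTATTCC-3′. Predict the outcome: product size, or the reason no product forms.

Primer 1 (GTGGGTGA) has reverse complement TCACCCAC, which matches the top strand at positions 19–26; primer 1 anneals to the top strand there with its 3' end pointing upstream toward position 19.
Primer 2 (CTATTCC) matches the top strand directly at positions 37–43; it anneals to the bottom strand with its 3' end pointing downstream toward position 43.
The 3' ends diverge (primer 1 extends toward position 1, primer 2 toward position 60), so the primers never converge on a shared product.

No product — the primers' 3' ends point away from each other.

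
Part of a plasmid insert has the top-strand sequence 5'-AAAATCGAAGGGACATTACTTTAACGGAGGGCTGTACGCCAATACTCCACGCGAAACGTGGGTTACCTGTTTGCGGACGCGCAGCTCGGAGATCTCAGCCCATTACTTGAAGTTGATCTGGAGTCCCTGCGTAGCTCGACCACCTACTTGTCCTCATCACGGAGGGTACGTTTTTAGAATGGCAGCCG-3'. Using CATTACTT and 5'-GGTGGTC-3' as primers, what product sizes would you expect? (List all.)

The forward primer CATTACTT matches the top strand at positions 14–21, 101–108.
The reverse primer's reverse complement is GACCACC, matching at positions 138–144.
Each forward site pairs with the reverse site to give a product ending at position 144: sizes 131, 44 bp.

131 bp, 44 bp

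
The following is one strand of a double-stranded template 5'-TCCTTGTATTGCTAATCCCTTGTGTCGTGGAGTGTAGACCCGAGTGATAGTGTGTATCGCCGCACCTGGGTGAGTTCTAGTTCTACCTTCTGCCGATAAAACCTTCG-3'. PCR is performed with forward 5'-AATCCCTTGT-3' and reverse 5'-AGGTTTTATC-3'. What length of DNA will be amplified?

Scanning the template, AATCCCTTGT occurs at positions 14–23; this primer anneals to the bottom strand there with its 3' end pointing downstream.
Reverse complement of the reverse primer: GATAAAACCT. This occurs on the top strand at positions 95–104.
The product runs from position 14 to position 104, so its length is 104 − 14 + 1 = 91 bp.

91 bp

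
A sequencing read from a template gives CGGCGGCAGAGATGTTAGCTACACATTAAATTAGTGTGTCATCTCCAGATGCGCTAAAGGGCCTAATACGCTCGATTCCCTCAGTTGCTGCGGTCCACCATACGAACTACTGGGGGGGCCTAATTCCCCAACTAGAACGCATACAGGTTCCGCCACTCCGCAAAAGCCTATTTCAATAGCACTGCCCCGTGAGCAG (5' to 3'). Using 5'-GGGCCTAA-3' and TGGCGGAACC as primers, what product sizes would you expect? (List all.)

The forward primer GGGCCTAA matches the top strand at positions 59–66, 116–123.
The reverse primer's reverse complement is GGTTCCGCCA, matching at positions 146–155.
Each forward site pairs with the reverse site to give a product ending at position 155: sizes 97, 40 bp.

97 bp, 40 bp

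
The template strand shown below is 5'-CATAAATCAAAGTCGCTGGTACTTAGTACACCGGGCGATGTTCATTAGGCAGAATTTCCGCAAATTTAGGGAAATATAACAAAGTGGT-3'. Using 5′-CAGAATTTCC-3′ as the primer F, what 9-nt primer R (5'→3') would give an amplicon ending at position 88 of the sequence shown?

5'-ACCACTTTG-3'

The forward primer binds at positions 50–59; the product's 3' end on the top strand is position 88.
The reverse primer anneals to the top strand over positions 80–88, i.e. to CAAAGTGGT.
Its sequence written 5'→3' is the reverse complement: ACCACTTTG.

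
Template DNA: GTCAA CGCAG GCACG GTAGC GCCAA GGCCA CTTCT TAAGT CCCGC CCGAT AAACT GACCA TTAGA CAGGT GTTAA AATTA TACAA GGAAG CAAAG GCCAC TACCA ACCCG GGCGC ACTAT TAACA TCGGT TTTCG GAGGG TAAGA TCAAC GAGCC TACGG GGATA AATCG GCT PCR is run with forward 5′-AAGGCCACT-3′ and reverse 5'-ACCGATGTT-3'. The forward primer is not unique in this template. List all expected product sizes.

The forward primer AAGGCCACT matches the top strand at positions 24–32, 93–101.
The reverse primer's reverse complement is AACATCGGT, matching at positions 122–130.
Each forward site pairs with the reverse site to give a product ending at position 130: sizes 107, 38 bp.

107 bp, 38 bp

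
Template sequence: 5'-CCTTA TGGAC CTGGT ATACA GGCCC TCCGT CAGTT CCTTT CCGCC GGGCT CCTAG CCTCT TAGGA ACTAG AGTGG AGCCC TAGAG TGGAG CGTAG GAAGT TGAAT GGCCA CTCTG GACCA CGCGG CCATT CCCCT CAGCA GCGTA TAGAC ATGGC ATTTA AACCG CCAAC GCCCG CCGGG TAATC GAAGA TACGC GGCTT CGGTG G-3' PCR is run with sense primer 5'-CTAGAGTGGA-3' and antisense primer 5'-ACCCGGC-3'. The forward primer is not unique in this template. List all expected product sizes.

The forward primer CTAGAGTGGA matches the top strand at positions 67–76, 80–89.
The reverse primer's reverse complement is GCCGGGT, matching at positions 175–181.
Each forward site pairs with the reverse site to give a product ending at position 181: sizes 115, 102 bp.

115 bp, 102 bp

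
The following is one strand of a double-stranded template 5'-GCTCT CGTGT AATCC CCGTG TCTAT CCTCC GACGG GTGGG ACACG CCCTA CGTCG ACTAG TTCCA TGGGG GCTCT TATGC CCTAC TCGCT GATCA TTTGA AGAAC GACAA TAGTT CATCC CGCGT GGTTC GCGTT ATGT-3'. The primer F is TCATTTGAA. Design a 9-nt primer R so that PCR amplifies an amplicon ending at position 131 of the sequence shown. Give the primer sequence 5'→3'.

5'-CGAACCACG-3'

The forward primer binds at positions 93–101; the product's 3' end on the top strand is position 131.
The reverse primer anneals to the top strand over positions 123–131, i.e. to CGTGGTTCG.
Its sequence written 5'→3' is the reverse complement: CGAACCACG.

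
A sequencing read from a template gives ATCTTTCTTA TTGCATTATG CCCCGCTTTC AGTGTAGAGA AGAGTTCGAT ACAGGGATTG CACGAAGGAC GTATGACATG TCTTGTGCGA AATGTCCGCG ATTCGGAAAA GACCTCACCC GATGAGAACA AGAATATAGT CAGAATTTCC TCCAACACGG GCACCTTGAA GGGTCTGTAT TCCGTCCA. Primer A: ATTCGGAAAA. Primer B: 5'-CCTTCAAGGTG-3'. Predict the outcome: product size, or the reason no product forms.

Yes — a 72 bp product.

Primer A (ATTCGGAAAA) matches the top strand at positions 101–110; it acts as a forward primer.
Primer B's reverse complement is CACCTTGAAGG, matching the top strand at positions 162–172; it acts as a reverse primer.
The 3' ends face each other across positions 101–172, giving a 72 bp product.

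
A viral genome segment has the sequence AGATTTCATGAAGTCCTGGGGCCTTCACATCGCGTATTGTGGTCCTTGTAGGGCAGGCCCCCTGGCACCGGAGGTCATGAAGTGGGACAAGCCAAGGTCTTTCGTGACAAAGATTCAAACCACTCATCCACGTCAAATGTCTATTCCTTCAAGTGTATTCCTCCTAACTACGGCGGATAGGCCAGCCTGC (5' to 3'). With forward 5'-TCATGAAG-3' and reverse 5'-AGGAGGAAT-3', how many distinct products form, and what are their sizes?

The forward primer TCATGAAG matches the top strand at positions 6–13, 75–82.
The reverse primer's reverse complement is ATTCCTCCT, matching at positions 157–165.
Each forward site pairs with the reverse site to give a product ending at position 165: sizes 160, 91 bp.

Two products: 160 bp, 91 bp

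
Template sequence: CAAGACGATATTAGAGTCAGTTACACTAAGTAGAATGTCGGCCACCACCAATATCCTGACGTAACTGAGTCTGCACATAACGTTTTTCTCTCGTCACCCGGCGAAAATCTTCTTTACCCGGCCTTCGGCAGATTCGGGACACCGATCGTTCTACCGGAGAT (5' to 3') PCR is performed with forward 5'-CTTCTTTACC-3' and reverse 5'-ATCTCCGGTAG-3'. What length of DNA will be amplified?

Forward primer CTTCTTTACC is found on the top strand at positions 109–118.
Taking the reverse complement of ATCTCCGGTAG gives CTACCGGAGAT, found at positions 151–161 on the template; the primer anneals here to the top strand with its 3' end pointing upstream.
Product length = (reverse-primer end) − (forward-primer start) + 1 = 161 − 109 + 1 = 53 bp.

53 bp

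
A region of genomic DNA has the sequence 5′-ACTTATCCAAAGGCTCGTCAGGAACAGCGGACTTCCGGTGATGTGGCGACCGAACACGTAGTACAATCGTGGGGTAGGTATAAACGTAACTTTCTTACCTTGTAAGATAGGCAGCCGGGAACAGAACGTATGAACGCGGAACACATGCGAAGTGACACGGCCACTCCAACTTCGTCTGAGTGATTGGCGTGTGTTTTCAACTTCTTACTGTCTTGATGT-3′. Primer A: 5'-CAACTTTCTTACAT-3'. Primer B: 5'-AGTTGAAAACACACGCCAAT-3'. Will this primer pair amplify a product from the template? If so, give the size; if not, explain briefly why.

No product — primer A has no binding site in the template.

Primer A (CAACTTTCTTACAT) does not match the top strand, and its reverse complement ATGTAAGAAAGTTG does not match either.
With no annealing site for primer A, no amplification occurs.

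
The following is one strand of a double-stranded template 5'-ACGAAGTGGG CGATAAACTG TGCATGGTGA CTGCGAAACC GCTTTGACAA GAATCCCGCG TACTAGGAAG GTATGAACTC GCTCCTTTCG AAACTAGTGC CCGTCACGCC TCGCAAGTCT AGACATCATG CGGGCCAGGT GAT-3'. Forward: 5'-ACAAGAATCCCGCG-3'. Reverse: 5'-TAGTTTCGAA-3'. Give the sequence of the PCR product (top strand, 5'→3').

The forward primer matches the template at positions 47–60.
Reverse complement of the reverse primer: TTCGAAACTA. This occurs on the top strand at positions 87–96.
The product is the template from position 47 through 96 (50 bp).

5'-ACAAGAATCCCGCGTACTAGGAAGGTATGAACTCGCTCCTTTCGAAACTA-3'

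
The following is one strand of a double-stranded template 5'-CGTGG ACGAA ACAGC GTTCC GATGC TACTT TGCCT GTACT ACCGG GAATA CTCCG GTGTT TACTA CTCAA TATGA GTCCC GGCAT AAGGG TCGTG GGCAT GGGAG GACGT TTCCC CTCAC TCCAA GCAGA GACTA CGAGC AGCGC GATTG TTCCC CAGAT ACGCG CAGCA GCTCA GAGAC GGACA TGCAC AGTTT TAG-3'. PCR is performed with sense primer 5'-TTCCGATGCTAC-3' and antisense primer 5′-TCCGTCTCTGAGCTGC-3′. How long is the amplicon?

Scanning the template, TTCCGATGCTAC occurs at positions 17–28; this primer anneals to the bottom strand there with its 3' end pointing downstream.
The reverse primer's reverse complement is GCAGCTCAGAGACGGA, which matches the template at positions 168–183.
Amplicon spans positions 17–183: 167 bp.

167 bp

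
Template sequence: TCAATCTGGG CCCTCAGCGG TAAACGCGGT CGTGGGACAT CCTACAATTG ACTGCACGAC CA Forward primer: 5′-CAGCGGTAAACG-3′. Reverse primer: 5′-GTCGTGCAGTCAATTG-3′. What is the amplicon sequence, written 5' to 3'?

5'-CAGCGGTAAACGCGGTCGTGGGACATCCTACAATTGACTGCACGAC-3'

Scanning the template, CAGCGGTAAACG occurs at positions 15–26; this primer anneals to the bottom strand there with its 3' end pointing downstream.
Taking the reverse complement of GTCGTGCAGTCAATTG gives CAATTGACTGCACGAC, found at positions 45–60 on the template; the primer anneals here to the top strand with its 3' end pointing upstream.
The product is the template from position 15 through 60 (46 bp).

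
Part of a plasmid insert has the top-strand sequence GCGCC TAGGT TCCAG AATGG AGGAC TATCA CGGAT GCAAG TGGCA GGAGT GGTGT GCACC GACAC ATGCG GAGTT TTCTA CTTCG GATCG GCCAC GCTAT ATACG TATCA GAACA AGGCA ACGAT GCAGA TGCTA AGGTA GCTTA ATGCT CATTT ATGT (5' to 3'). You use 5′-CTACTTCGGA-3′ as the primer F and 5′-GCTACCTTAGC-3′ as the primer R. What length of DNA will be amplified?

65 bp

The forward primer matches the template at positions 78–87.
Taking the reverse complement of GCTACCTTAGC gives GCTAAGGTAGC, found at positions 132–142 on the template; the primer anneals here to the top strand with its 3' end pointing upstream.
Amplicon spans positions 78–142: 65 bp.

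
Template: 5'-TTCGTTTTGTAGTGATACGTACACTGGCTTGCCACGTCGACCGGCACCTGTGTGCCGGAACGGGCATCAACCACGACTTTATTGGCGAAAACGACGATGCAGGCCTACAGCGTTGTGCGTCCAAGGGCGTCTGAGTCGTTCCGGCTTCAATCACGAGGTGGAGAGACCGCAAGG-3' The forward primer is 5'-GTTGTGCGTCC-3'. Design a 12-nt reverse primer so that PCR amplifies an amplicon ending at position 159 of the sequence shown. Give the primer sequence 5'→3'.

The forward primer binds at positions 112–122; the product's 3' end on the top strand is position 159.
The reverse primer anneals to the top strand over positions 148–159, i.e. to CAATCACGAGGT.
Its sequence written 5'→3' is the reverse complement: ACCTCGTGATTG.

5'-ACCTCGTGATTG-3'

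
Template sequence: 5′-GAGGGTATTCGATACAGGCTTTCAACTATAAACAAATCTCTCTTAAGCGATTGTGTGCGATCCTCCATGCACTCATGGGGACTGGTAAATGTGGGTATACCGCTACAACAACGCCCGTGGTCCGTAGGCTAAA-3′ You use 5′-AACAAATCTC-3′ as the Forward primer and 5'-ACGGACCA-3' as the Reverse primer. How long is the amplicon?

Forward primer AACAAATCTC is found on the top strand at positions 31–40.
Reverse complement of the reverse primer: TGGTCCGT. This occurs on the top strand at positions 118–125.
Amplicon spans positions 31–125: 95 bp.

95 bp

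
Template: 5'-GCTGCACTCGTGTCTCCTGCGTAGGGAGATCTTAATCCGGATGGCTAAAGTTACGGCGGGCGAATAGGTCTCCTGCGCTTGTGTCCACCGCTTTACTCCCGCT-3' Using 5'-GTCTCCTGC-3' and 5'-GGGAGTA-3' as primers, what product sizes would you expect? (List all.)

89 bp, 33 bp

The forward primer GTCTCCTGC matches the top strand at positions 12–20, 68–76.
The reverse primer's reverse complement is TACTCCC, matching at positions 94–100.
Each forward site pairs with the reverse site to give a product ending at position 100: sizes 89, 33 bp.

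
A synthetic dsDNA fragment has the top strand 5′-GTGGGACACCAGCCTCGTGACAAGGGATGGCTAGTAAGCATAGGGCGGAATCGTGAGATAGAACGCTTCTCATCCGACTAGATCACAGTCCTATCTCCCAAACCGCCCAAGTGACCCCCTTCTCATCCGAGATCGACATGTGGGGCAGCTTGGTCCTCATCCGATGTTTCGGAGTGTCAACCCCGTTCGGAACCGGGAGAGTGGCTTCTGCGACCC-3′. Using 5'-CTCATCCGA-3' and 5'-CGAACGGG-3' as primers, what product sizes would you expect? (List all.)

The forward primer CTCATCCGA matches the top strand at positions 69–77, 122–130, 156–164.
The reverse primer's reverse complement is CCCGTTCG, matching at positions 182–189.
Each forward site pairs with the reverse site to give a product ending at position 189: sizes 121, 68, 34 bp.

121 bp, 68 bp, 34 bp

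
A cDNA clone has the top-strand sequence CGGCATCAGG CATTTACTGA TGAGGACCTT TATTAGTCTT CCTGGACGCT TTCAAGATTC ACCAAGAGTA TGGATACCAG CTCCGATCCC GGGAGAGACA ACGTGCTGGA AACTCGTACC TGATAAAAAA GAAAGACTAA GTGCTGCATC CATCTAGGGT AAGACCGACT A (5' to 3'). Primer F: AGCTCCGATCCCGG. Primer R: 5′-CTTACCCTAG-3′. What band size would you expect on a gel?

The forward primer matches the template at positions 79–92.
Taking the reverse complement of CTTACCCTAG gives CTAGGGTAAG, found at positions 154–163 on the template; the primer anneals here to the top strand with its 3' end pointing upstream.
Product length = (reverse-primer end) − (forward-primer start) + 1 = 163 − 79 + 1 = 85 bp.

85 bp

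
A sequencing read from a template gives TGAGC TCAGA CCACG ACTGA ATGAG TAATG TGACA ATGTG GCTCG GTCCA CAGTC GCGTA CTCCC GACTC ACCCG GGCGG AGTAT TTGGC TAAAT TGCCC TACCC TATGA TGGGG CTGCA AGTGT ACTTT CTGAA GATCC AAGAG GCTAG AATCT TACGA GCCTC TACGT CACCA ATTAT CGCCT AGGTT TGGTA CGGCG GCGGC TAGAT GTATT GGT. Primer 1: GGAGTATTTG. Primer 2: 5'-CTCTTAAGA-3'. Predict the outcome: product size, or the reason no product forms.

No product — primer 2 has no binding site in the template.

Primer 2 (CTCTTAAGA) does not match the top strand, and its reverse complement TCTTAAGAG does not match either.
With no annealing site for primer 2, no amplification occurs.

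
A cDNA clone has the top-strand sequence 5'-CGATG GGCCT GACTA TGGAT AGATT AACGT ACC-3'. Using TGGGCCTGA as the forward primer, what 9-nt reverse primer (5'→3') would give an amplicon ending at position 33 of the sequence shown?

The forward primer binds at positions 4–12; the product's 3' end on the top strand is position 33.
The reverse primer anneals to the top strand over positions 25–33, i.e. to TAACGTACC.
Its sequence written 5'→3' is the reverse complement: GGTACGTTA.

5'-GGTACGTTA-3'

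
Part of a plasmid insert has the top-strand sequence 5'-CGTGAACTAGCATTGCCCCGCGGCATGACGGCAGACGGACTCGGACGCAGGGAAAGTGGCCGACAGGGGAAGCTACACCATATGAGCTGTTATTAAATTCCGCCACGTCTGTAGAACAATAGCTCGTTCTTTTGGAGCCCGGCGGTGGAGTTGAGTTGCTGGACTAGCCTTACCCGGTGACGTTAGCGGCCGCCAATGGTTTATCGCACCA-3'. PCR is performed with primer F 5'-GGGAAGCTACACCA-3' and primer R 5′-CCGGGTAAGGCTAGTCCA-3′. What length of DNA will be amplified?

Scanning the template, GGGAAGCTACACCA occurs at positions 67–80; this primer anneals to the bottom strand there with its 3' end pointing downstream.
Reverse complement of the reverse primer: TGGACTAGCCTTACCCGG. This occurs on the top strand at positions 160–177.
The product runs from position 67 to position 177, so its length is 177 − 67 + 1 = 111 bp.

111 bp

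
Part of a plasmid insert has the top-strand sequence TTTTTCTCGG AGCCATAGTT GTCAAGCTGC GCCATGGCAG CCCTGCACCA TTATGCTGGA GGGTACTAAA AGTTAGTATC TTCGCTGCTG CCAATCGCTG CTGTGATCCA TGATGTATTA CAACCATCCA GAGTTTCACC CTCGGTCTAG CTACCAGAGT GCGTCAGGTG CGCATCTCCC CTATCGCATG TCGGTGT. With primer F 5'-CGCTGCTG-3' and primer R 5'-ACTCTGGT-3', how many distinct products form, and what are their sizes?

Two products: 78 bp, 65 bp

The forward primer CGCTGCTG matches the top strand at positions 83–90, 96–103.
The reverse primer's reverse complement is ACCAGAGT, matching at positions 153–160.
Each forward site pairs with the reverse site to give a product ending at position 160: sizes 78, 65 bp.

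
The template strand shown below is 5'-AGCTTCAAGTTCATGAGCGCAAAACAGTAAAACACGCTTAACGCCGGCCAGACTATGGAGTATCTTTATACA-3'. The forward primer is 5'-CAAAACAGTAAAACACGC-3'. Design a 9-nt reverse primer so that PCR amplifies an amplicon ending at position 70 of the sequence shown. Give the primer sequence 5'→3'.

The forward primer binds at positions 20–37; the product's 3' end on the top strand is position 70.
The reverse primer anneals to the top strand over positions 62–70, i.e. to ATCTTTATA.
Its sequence written 5'→3' is the reverse complement: TATAAAGAT.

5'-TATAAAGAT-3'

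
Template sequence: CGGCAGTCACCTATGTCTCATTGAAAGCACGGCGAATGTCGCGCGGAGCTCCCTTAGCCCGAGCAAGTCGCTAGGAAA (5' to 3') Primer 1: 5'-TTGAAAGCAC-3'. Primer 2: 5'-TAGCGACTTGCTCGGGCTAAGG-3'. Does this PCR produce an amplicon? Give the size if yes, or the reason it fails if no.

Primer 1 (TTGAAAGCAC) matches the top strand at positions 21–30; it acts as a forward primer.
Primer 2's reverse complement is CCTTAGCCCGAGCAAGTCGCTA, matching the top strand at positions 52–73; it acts as a reverse primer.
The 3' ends face each other across positions 21–73, giving a 53 bp product.

Yes — a 53 bp product.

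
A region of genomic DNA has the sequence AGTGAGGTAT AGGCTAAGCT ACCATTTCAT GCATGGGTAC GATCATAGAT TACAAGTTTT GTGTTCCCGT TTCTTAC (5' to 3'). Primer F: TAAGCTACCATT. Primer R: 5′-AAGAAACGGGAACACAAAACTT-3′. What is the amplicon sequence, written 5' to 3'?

Forward primer TAAGCTACCATT is found on the top strand at positions 15–26.
Reverse complement of the reverse primer: AAGTTTTGTGTTCCCGTTTCTT. This occurs on the top strand at positions 54–75.
The product is the template from position 15 through 75 (61 bp).

5'-TAAGCTACCATTTCATGCATGGGTACGATCATAGATTACAAGTTTTGTGTTCCCGTTTCTT-3'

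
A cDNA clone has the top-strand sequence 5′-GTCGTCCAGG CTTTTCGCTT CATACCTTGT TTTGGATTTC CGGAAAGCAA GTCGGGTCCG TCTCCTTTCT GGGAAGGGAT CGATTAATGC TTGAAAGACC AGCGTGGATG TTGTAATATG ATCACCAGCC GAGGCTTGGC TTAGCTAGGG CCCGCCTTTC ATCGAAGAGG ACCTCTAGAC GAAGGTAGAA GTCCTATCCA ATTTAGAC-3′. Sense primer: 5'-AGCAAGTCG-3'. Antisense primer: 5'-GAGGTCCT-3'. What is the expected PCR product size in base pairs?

Forward primer AGCAAGTCG is found on the top strand at positions 46–54.
The reverse primer's reverse complement is AGGACCTC, which matches the template at positions 168–175.
Product length = (reverse-primer end) − (forward-primer start) + 1 = 175 − 46 + 1 = 130 bp.

130 bp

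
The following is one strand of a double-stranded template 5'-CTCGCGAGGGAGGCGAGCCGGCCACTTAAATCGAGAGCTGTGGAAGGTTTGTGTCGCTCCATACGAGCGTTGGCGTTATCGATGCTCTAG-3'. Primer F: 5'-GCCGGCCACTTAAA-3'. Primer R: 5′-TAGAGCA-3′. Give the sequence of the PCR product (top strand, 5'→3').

5'-GCCGGCCACTTAAATCGAGAGCTGTGGAAGGTTTGTGTCGCTCCATACGAGCGTTGGCGTTATCGATGCTCTA-3'

Scanning the template, GCCGGCCACTTAAA occurs at positions 17–30; this primer anneals to the bottom strand there with its 3' end pointing downstream.
The reverse primer's reverse complement is TGCTCTA, which matches the template at positions 83–89.
The product is the template from position 17 through 89 (73 bp).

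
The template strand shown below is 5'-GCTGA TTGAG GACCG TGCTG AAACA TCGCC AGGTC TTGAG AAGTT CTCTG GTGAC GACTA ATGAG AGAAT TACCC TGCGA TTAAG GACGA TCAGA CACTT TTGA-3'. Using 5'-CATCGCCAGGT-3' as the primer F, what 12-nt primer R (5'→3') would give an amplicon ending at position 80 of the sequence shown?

5'-TCGCAGGGTAAT-3'

The forward primer binds at positions 24–34; the product's 3' end on the top strand is position 80.
The reverse primer anneals to the top strand over positions 69–80, i.e. to ATTACCCTGCGA.
Its sequence written 5'→3' is the reverse complement: TCGCAGGGTAAT.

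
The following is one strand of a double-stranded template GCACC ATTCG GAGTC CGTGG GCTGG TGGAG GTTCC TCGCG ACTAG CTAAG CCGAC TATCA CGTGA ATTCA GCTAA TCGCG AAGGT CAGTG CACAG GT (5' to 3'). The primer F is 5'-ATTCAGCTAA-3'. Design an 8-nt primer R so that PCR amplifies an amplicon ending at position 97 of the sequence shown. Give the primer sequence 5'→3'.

The forward primer binds at positions 66–75; the product's 3' end on the top strand is position 97.
The reverse primer anneals to the top strand over positions 90–97, i.e. to GCACAGGT.
Its sequence written 5'→3' is the reverse complement: ACCTGTGC.

5'-ACCTGTGC-3'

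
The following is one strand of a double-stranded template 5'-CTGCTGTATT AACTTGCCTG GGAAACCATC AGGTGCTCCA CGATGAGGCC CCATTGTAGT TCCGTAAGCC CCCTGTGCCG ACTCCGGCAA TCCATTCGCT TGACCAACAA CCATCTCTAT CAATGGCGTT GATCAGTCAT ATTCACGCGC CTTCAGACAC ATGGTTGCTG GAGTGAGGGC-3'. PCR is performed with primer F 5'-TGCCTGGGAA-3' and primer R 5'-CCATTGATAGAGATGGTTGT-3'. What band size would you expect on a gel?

112 bp

Forward primer TGCCTGGGAA is found on the top strand at positions 15–24.
The reverse primer's reverse complement is ACAACCATCTCTATCAATGG, which matches the template at positions 107–126.
Amplicon spans positions 15–126: 112 bp.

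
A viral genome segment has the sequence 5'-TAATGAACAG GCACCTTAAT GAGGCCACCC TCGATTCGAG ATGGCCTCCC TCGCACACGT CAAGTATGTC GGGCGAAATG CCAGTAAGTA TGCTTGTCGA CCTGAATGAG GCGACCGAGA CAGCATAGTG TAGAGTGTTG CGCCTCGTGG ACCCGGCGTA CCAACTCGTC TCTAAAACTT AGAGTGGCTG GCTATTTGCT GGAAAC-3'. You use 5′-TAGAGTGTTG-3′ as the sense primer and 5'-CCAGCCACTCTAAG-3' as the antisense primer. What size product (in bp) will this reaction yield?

Forward primer TAGAGTGTTG is found on the top strand at positions 131–140.
The reverse primer's reverse complement is CTTAGAGTGGCTGG, which matches the template at positions 178–191.
Product length = (reverse-primer end) − (forward-primer start) + 1 = 191 − 131 + 1 = 61 bp.

61 bp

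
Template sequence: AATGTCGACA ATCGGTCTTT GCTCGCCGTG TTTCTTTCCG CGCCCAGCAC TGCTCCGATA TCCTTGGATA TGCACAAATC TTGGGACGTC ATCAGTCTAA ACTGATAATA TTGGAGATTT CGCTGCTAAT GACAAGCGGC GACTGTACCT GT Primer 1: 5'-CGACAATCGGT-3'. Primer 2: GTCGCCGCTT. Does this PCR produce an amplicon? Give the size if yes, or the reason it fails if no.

Primer 1 (CGACAATCGGT) matches the top strand at positions 6–16; it acts as a forward primer.
Primer 2's reverse complement is AAGCGGCGAC, matching the top strand at positions 134–143; it acts as a reverse primer.
The 3' ends face each other across positions 6–143, giving a 138 bp product.

Yes — a 138 bp product.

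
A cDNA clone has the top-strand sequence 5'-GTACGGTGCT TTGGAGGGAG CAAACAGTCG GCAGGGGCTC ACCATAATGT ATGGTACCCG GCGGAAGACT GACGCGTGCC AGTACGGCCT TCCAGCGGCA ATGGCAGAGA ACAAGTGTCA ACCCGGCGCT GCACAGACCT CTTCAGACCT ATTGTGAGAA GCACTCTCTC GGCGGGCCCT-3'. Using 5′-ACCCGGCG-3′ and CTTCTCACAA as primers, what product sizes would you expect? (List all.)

106 bp, 41 bp

The forward primer ACCCGGCG matches the top strand at positions 56–63, 121–128.
The reverse primer's reverse complement is TTGTGAGAAG, matching at positions 152–161.
Each forward site pairs with the reverse site to give a product ending at position 161: sizes 106, 41 bp.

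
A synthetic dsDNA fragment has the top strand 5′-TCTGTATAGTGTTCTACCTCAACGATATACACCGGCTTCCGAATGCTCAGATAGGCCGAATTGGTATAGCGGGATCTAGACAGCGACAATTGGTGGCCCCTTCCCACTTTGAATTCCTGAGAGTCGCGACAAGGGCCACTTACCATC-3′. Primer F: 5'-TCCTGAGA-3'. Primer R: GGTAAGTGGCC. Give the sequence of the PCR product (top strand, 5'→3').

Scanning the template, TCCTGAGA occurs at positions 115–122; this primer anneals to the bottom strand there with its 3' end pointing downstream.
The reverse primer's reverse complement is GGCCACTTACC, which matches the template at positions 134–144.
The product is the template from position 115 through 144 (30 bp).

5'-TCCTGAGAGTCGCGACAAGGGCCACTTACC-3'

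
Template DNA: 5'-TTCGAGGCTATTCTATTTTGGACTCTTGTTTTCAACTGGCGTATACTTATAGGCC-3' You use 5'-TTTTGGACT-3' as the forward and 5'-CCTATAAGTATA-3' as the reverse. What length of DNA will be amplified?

Forward primer TTTTGGACT is found on the top strand at positions 16–24.
Taking the reverse complement of CCTATAAGTATA gives TATACTTATAGG, found at positions 42–53 on the template; the primer anneals here to the top strand with its 3' end pointing upstream.
Product length = (reverse-primer end) − (forward-primer start) + 1 = 53 − 16 + 1 = 38 bp.

38 bp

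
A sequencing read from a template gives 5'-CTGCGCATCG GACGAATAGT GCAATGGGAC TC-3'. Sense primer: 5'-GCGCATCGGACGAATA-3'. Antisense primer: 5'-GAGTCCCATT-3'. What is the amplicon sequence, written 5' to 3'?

The forward primer matches the template at positions 3–18.
Taking the reverse complement of GAGTCCCATT gives AATGGGACTC, found at positions 23–32 on the template; the primer anneals here to the top strand with its 3' end pointing upstream.
The product is the template from position 3 through 32 (30 bp).

5'-GCGCATCGGACGAATAGTGCAATGGGACTC-3'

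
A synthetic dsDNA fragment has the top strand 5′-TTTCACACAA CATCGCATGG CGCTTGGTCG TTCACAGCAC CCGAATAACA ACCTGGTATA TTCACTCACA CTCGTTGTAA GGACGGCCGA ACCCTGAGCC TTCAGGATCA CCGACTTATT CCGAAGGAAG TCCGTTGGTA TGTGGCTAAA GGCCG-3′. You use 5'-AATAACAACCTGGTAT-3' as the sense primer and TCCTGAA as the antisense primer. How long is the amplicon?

The forward primer matches the template at positions 44–59.
Reverse complement of the reverse primer: TTCAGGA. This occurs on the top strand at positions 101–107.
Product length = (reverse-primer end) − (forward-primer start) + 1 = 107 − 44 + 1 = 64 bp.

64 bp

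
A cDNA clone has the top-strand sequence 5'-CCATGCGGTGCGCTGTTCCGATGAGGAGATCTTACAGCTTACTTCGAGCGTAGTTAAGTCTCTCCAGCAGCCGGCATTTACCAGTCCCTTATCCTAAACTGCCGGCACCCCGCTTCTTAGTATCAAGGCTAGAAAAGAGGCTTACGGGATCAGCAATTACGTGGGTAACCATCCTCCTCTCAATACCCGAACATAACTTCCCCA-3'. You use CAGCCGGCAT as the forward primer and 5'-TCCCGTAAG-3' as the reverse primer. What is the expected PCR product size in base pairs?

82 bp

Forward primer CAGCCGGCAT is found on the top strand at positions 68–77.
Reverse complement of the reverse primer: CTTACGGGA. This occurs on the top strand at positions 141–149.
Product length = (reverse-primer end) − (forward-primer start) + 1 = 149 − 68 + 1 = 82 bp.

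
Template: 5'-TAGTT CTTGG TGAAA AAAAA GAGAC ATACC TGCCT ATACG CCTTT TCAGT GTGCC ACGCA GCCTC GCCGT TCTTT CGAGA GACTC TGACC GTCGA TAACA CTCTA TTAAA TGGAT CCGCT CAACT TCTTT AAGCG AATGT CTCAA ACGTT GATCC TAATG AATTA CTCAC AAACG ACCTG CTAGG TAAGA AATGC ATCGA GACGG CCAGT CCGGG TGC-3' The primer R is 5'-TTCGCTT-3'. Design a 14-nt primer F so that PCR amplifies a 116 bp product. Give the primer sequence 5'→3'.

The reverse primer's reverse complement AAGCGAA matches the template at positions 131–137, so the product ends at position 137.
A 116 bp product then starts at position 137 − 116 + 1 = 22.
The forward primer is identical to the top strand there: AGACATACCTGCCT.

5'-AGACATACCTGCCT-3'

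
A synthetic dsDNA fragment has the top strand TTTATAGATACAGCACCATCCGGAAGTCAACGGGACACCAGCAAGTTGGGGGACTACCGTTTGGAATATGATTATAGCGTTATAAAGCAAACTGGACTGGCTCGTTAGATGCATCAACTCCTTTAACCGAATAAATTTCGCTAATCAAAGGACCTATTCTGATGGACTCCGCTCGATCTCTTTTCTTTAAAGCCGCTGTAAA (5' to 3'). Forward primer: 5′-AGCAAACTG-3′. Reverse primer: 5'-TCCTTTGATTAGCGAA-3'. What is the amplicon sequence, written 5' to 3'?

Forward primer AGCAAACTG is found on the top strand at positions 86–94.
Taking the reverse complement of TCCTTTGATTAGCGAA gives TTCGCTAATCAAAGGA, found at positions 137–152 on the template; the primer anneals here to the top strand with its 3' end pointing upstream.
The product is the template from position 86 through 152 (67 bp).

5'-AGCAAACTGGACTGGCTCGTTAGATGCATCAACTCCTTTAACCGAATAAATTTCGCTAATCAAAGGA-3'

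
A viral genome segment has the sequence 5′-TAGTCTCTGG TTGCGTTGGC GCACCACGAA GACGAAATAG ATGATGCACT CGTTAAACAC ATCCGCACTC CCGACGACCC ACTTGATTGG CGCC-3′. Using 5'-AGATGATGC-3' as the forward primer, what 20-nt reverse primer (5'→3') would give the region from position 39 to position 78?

The product's 3' end on the top strand is position 78.
The reverse primer anneals to the top strand over positions 59–78, i.e. to ACATCCGCACTCCCGACGAC.
Its sequence written 5'→3' is the reverse complement: GTCGTCGGGAGTGCGGATGT.

5'-GTCGTCGGGAGTGCGGATGT-3'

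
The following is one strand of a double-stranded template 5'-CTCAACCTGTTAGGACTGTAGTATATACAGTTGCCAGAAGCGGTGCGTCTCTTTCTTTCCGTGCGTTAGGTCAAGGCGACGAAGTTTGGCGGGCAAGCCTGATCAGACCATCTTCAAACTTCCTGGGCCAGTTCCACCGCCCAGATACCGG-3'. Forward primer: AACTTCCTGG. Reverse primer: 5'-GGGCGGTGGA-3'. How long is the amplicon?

The forward primer matches the template at positions 117–126.
The reverse primer's reverse complement is TCCACCGCCC, which matches the template at positions 133–142.
Amplicon spans positions 117–142: 26 bp.

26 bp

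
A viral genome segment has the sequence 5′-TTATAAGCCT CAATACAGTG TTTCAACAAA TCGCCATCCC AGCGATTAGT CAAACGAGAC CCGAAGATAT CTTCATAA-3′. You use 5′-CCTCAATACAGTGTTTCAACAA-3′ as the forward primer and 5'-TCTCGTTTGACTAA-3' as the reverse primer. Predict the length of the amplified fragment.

Scanning the template, CCTCAATACAGTGTTTCAACAA occurs at positions 8–29; this primer anneals to the bottom strand there with its 3' end pointing downstream.
Taking the reverse complement of TCTCGTTTGACTAA gives TTAGTCAAACGAGA, found at positions 46–59 on the template; the primer anneals here to the top strand with its 3' end pointing upstream.
Product length = (reverse-primer end) − (forward-primer start) + 1 = 59 − 8 + 1 = 52 bp.

52 bp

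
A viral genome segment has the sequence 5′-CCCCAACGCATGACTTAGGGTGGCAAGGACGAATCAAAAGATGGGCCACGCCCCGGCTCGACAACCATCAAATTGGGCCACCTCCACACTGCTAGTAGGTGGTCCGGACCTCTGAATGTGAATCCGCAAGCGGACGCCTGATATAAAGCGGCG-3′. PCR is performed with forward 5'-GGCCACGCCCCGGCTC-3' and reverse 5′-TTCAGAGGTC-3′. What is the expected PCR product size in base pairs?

The forward primer matches the template at positions 44–59.
The reverse primer's reverse complement is GACCTCTGAA, which matches the template at positions 107–116.
Product length = (reverse-primer end) − (forward-primer start) + 1 = 116 − 44 + 1 = 73 bp.

73 bp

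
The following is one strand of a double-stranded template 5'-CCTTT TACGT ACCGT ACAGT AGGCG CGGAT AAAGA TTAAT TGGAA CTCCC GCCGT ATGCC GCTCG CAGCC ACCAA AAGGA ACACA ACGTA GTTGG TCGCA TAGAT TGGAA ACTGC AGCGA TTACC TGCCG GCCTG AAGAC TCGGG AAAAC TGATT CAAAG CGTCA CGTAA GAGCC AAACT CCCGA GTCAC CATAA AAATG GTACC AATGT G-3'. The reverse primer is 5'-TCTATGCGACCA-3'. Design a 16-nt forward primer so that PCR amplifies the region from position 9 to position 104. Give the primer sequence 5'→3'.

The reverse primer's reverse complement TGGTCGCATAGA matches the template at positions 93–104; the product starts at position 9.
The forward primer is identical to the top strand over positions 9–24: GTACCGTACAGTAGGC.

5'-GTACCGTACAGTAGGC-3'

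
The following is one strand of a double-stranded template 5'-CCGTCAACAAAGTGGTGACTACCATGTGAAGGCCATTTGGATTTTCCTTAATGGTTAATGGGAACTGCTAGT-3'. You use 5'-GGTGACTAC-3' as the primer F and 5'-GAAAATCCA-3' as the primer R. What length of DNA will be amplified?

The forward primer matches the template at positions 14–22.
The reverse primer's reverse complement is TGGATTTTC, which matches the template at positions 38–46.
Amplicon spans positions 14–46: 33 bp.

33 bp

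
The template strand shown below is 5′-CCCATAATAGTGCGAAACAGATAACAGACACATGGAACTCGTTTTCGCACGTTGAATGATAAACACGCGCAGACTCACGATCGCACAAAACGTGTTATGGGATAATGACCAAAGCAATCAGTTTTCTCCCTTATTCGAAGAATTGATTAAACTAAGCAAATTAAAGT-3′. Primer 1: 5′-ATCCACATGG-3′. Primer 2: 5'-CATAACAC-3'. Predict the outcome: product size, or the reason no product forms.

No product — primer 1 has no binding site in the template.

Primer 1 (ATCCACATGG) does not match the top strand, and its reverse complement CCATGTGGAT does not match either.
With no annealing site for primer 1, no amplification occurs.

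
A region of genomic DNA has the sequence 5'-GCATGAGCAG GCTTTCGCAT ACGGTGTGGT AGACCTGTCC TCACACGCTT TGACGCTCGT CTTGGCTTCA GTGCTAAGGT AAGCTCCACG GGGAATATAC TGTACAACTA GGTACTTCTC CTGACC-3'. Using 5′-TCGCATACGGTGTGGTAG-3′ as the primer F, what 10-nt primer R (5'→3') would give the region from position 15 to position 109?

5'-AGTTGTACAG-3'

The product's 3' end on the top strand is position 109.
The reverse primer anneals to the top strand over positions 100–109, i.e. to CTGTACAACT.
Its sequence written 5'→3' is the reverse complement: AGTTGTACAG.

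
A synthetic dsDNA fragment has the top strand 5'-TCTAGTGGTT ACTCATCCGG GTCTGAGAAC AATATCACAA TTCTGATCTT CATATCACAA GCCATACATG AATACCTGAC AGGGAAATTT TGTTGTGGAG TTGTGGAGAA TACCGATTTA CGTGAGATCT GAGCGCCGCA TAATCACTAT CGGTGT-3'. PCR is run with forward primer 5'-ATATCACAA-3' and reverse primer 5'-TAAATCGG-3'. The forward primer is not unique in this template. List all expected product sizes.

89 bp, 69 bp

The forward primer ATATCACAA matches the top strand at positions 32–40, 52–60.
The reverse primer's reverse complement is CCGATTTA, matching at positions 113–120.
Each forward site pairs with the reverse site to give a product ending at position 120: sizes 89, 69 bp.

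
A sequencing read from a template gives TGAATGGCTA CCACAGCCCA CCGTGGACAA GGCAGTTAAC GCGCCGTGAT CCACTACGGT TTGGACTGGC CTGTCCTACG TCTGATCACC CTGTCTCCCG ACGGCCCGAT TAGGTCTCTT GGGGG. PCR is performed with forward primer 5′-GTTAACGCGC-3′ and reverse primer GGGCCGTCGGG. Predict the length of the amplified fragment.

Forward primer GTTAACGCGC is found on the top strand at positions 35–44.
Reverse complement of the reverse primer: CCCGACGGCCC. This occurs on the top strand at positions 97–107.
Product length = (reverse-primer end) − (forward-primer start) + 1 = 107 − 35 + 1 = 73 bp.

73 bp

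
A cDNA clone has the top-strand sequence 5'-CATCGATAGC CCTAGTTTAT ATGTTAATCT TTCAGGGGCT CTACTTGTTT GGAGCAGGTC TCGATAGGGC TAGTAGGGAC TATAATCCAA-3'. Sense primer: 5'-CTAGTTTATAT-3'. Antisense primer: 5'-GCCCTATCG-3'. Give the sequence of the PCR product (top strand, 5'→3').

Forward primer CTAGTTTATAT is found on the top strand at positions 12–22.
Taking the reverse complement of GCCCTATCG gives CGATAGGGC, found at positions 62–70 on the template; the primer anneals here to the top strand with its 3' end pointing upstream.
The product is the template from position 12 through 70 (59 bp).

5'-CTAGTTTATATGTTAATCTTTCAGGGGCTCTACTTGTTTGGAGCAGGTCTCGATAGGGC-3'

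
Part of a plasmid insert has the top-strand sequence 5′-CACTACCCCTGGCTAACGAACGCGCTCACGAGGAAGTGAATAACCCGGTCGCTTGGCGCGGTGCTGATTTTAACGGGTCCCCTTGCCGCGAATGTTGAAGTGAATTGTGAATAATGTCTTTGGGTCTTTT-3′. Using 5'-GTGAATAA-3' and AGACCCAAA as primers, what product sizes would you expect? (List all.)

92 bp, 21 bp

The forward primer GTGAATAA matches the top strand at positions 36–43, 107–114.
The reverse primer's reverse complement is TTTGGGTCT, matching at positions 119–127.
Each forward site pairs with the reverse site to give a product ending at position 127: sizes 92, 21 bp.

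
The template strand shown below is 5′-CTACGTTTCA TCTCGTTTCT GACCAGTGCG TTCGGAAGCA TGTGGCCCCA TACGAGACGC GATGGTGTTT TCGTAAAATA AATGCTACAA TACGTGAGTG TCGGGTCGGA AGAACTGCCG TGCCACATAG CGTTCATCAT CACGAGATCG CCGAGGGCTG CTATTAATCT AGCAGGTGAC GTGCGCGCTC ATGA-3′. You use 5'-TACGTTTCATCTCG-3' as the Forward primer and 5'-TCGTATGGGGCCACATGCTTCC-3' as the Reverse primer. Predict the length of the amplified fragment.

Scanning the template, TACGTTTCATCTCG occurs at positions 2–15; this primer anneals to the bottom strand there with its 3' end pointing downstream.
The reverse primer's reverse complement is GGAAGCATGTGGCCCCATACGA, which matches the template at positions 34–55.
Product length = (reverse-primer end) − (forward-primer start) + 1 = 55 − 2 + 1 = 54 bp.

54 bp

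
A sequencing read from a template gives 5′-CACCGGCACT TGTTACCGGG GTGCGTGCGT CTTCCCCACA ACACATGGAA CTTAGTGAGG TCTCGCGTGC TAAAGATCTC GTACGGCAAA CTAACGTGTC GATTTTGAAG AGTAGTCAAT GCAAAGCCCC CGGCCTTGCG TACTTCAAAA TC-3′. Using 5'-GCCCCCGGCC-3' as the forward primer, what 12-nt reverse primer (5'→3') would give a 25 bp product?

The forward primer binds at positions 126–135, so a 25 bp product ends at position 126 + 25 − 1 = 150.
The reverse primer anneals to the top strand over positions 139–150, i.e. to CGTACTTCAAAA.
Its sequence written 5'→3' is the reverse complement: TTTTGAAGTACG.

5'-TTTTGAAGTACG-3'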